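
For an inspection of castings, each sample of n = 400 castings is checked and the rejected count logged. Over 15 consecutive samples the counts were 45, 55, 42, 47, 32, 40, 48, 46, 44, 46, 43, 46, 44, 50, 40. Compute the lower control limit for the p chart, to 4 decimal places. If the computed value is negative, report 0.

p̄ = Σdᵢ / (k·n) = 668 / (15 × 400) = 0.11133
LCL = p̄ − 3·√(p̄(1−p̄)/n) = 0.11133 − 3 × 0.01573 = 0.06415

0.0642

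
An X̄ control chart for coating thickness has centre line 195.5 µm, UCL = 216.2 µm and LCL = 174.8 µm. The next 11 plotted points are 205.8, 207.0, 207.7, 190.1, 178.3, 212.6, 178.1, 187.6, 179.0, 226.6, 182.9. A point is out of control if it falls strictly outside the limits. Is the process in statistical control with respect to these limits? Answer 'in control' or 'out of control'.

out of control

Compare each point to [174.8, 216.2]: sample 10 = 226.6 > UCL.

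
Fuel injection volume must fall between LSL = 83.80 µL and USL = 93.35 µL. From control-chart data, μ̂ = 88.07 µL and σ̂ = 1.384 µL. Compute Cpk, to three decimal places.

1.028

Cpu = (USL − μ̂) / (3σ̂) = (93.35 − 88.07) / (3 × 1.384) = 1.2717; Cpl = (μ̂ − LSL) / (3σ̂) = (88.07 − 83.80) / (3 × 1.384) = 1.0284; Cpk = min(Cpu, Cpl) = 1.0284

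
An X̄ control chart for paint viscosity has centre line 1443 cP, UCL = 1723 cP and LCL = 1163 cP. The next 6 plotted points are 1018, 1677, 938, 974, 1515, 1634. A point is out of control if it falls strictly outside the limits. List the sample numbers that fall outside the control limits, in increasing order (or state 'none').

Compare each point to [1163, 1723]: sample 1 = 1018 < LCL; sample 3 = 938 < LCL; sample 4 = 974 < LCL.

1, 3, 4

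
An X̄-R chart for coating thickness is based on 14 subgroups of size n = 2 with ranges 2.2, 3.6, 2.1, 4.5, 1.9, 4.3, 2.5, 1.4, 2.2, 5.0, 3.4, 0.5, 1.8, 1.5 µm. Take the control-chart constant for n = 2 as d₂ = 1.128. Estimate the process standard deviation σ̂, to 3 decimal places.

2.337

R̄ = (2.2 + 3.6 + 2.1 + 4.5 + 1.9 + 4.3 + 2.5 + 1.4 + 2.2 + 5.0 + 3.4 + 0.5 + 1.8 + 1.5) / 14 = 2.6357
σ̂ = R̄ / d₂ = 2.6357 / 1.128 = 2.3366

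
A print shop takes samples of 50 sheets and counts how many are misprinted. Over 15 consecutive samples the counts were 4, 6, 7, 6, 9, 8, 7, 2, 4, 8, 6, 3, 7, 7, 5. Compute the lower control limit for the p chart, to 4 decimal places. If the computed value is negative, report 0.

0.0000

p̄ = Σdᵢ / (k·n) = 89 / (15 × 50) = 0.11867
LCL = p̄ − 3·√(p̄(1−p̄)/n) = 0.11867 − 3 × 0.04574 = -0.01854 → 0 (negative, so LCL = 0)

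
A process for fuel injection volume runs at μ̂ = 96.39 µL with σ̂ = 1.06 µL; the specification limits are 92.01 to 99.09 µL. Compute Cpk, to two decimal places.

0.85

Cpu = (USL − μ̂) / (3σ̂) = (99.09 − 96.39) / (3 × 1.06) = 0.8491; Cpl = (μ̂ − LSL) / (3σ̂) = (96.39 − 92.01) / (3 × 1.06) = 1.3774; Cpk = min(Cpu, Cpl) = 0.8491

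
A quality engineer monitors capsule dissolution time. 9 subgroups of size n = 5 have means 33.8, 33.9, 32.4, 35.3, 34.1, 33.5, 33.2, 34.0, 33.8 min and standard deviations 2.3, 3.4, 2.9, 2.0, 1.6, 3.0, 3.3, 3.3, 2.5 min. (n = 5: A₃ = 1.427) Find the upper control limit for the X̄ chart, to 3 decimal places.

X̄̄ = (33.8 + 33.9 + 32.4 + 35.3 + 34.1 + 33.5 + 33.2 + 34.0 + 33.8) / 9 = 33.7778
s̄ = (2.3 + 3.4 + 2.9 + 2.0 + 1.6 + 3.0 + 3.3 + 3.3 + 2.5) / 9 = 2.7000
UCL = X̄̄ + A₃·s̄ = 33.7778 + 1.427 × 2.7000 = 37.6307

37.631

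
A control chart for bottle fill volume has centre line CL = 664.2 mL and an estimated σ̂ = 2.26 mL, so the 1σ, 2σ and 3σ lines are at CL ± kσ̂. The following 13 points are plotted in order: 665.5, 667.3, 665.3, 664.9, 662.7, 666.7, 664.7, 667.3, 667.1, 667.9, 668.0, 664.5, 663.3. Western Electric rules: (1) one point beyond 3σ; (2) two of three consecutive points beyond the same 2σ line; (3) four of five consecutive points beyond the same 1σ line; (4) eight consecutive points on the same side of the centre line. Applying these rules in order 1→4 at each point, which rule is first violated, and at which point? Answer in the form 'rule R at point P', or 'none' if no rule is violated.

rule 3 at point 10

Zone of each point (C = within 1σ̂, B = 1σ̂–2σ̂, A = 2σ̂–3σ̂, * = beyond 3σ̂; sign = side of CL): 1:+C, 2:+B, 3:+C, 4:+C, 5:-C, 6:+B, 7:+C, 8:+B, 9:+B, 10:+B, 11:+B, 12:+C, 13:-C
Rule 3 (four of five consecutive points beyond the same 1σ limit) is satisfied at point 10.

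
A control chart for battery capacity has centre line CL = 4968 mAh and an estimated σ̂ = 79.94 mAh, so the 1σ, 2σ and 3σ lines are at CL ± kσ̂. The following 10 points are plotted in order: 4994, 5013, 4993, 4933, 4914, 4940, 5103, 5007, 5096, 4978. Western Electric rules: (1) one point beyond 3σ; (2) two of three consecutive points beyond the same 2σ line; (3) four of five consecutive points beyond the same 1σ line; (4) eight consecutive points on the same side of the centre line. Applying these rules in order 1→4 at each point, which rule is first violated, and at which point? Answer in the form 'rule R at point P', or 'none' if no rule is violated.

none

Zone of each point (C = within 1σ̂, B = 1σ̂–2σ̂, A = 2σ̂–3σ̂, * = beyond 3σ̂; sign = side of CL): 1:+C, 2:+C, 3:+C, 4:-C, 5:-C, 6:-C, 7:+B, 8:+C, 9:+B, 10:+C
No rule fires across all 10 points.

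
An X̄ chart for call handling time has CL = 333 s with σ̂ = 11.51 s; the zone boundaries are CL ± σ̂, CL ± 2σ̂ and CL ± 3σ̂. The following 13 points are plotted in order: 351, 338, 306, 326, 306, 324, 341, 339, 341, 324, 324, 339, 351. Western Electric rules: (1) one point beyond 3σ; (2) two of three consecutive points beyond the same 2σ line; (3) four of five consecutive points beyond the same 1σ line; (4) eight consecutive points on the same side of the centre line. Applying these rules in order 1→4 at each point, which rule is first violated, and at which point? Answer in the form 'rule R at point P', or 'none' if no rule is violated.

Zone of each point (C = within 1σ̂, B = 1σ̂–2σ̂, A = 2σ̂–3σ̂, * = beyond 3σ̂; sign = side of CL): 1:+B, 2:+C, 3:-A, 4:-C, 5:-A, 6:-C, 7:+C, 8:+C, 9:+C, 10:-C, 11:-C, 12:+C, 13:+B
Rule 2 (two of three consecutive points beyond the same 2σ limit) is satisfied at point 5.

rule 2 at point 5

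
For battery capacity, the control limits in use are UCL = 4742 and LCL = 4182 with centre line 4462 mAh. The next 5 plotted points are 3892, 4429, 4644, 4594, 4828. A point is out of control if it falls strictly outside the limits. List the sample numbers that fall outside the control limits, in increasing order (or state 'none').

Compare each point to [4182, 4742]: sample 1 = 3892 < LCL; sample 5 = 4828 > UCL.

1, 5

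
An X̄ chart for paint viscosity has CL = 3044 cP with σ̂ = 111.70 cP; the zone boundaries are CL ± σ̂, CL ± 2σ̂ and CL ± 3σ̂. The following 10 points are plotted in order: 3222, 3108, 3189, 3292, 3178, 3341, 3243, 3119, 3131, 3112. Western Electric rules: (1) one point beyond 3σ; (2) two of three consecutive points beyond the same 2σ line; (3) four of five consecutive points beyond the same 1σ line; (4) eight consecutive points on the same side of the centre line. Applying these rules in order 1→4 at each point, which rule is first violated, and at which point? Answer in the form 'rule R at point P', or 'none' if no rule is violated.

rule 3 at point 5

Zone of each point (C = within 1σ̂, B = 1σ̂–2σ̂, A = 2σ̂–3σ̂, * = beyond 3σ̂; sign = side of CL): 1:+B, 2:+C, 3:+B, 4:+A, 5:+B, 6:+A, 7:+B, 8:+C, 9:+C, 10:+C
Rule 3 (four of five consecutive points beyond the same 1σ limit) is satisfied at point 5.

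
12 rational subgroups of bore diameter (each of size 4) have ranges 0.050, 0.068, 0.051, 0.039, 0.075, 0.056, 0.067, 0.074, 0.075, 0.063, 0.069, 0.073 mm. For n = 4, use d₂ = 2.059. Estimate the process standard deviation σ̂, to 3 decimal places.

0.031

R̄ = (0.050 + 0.068 + 0.051 + 0.039 + 0.075 + 0.056 + 0.067 + 0.074 + 0.075 + 0.063 + 0.069 + 0.073) / 12 = 0.0633
σ̂ = R̄ / d₂ = 0.0633 / 2.059 = 0.0308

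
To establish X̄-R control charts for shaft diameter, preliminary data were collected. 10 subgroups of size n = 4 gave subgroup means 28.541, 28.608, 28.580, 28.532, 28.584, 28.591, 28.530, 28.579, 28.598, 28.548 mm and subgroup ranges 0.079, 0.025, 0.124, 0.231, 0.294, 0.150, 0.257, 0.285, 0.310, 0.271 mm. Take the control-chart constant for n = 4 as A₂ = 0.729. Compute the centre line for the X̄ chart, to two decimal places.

X̄̄ = (28.541 + 28.608 + 28.580 + 28.532 + 28.584 + 28.591 + 28.530 + 28.579 + 28.598 + 28.548) / 10 = 285.6910 / 10 = 28.5691
CL = X̄̄ = 28.5691

28.57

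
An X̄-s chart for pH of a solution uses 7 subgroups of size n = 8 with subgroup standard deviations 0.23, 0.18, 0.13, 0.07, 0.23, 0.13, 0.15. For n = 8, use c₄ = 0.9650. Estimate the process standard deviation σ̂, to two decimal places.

s̄ = (0.23 + 0.18 + 0.13 + 0.07 + 0.23 + 0.13 + 0.15) / 7 = 0.1600
σ̂ = s̄ / c₄ = 0.1600 / 0.9650 = 0.1658

0.17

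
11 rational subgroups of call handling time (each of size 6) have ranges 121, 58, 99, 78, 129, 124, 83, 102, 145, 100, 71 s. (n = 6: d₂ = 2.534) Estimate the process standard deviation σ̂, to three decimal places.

R̄ = (121 + 58 + 99 + 78 + 129 + 124 + 83 + 102 + 145 + 100 + 71) / 11 = 100.9091
σ̂ = R̄ / d₂ = 100.9091 / 2.534 = 39.8221

39.822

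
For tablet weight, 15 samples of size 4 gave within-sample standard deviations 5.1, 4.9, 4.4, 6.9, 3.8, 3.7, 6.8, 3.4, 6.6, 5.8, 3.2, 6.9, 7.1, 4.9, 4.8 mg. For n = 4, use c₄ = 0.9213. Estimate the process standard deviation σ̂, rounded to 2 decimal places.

5.67

s̄ = (5.1 + 4.9 + 4.4 + 6.9 + 3.8 + 3.7 + 6.8 + 3.4 + 6.6 + 5.8 + 3.2 + 6.9 + 7.1 + 4.9 + 4.8) / 15 = 5.2200
σ̂ = s̄ / c₄ = 5.2200 / 0.9213 = 5.6659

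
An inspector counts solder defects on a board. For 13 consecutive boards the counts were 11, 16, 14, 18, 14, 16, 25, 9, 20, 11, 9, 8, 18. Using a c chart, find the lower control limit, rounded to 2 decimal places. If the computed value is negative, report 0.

3.10

c̄ = (11 + 16 + 14 + 18 + 14 + 16 + 25 + 9 + 20 + 11 + 9 + 8 + 18) / 13 = 189 / 13 = 14.5385
LCL = c̄ − 3√c̄ = 14.5385 − 3 × 3.8129 = 3.0997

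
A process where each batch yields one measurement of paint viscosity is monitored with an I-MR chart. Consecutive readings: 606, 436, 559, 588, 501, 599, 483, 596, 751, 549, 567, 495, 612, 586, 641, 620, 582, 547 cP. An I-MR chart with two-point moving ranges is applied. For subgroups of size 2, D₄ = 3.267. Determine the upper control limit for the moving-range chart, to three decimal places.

283.460

Moving ranges: 170, 123, 29, 87, 98, 116, 113, 155, 202, 18, 72, 117, 26, 55, 21, 38, 35; M̄R̄ = 1475.0000 / 17 = 86.7647
UCL_MR = D₄·M̄R̄ = 3.267 × 86.7647 = 283.4603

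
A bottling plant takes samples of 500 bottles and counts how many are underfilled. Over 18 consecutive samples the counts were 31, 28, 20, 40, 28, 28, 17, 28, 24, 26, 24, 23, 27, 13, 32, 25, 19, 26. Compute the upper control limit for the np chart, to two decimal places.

40.26

p̄ = Σdᵢ / (k·n) = 459 / (18 × 500) = 0.05100
UCL = np̄ + 3·√(np̄(1−p̄)) = 25.5000 + 3 × √(25.5000×0.94900) = 25.5000 + 3 × 4.9193 = 40.2579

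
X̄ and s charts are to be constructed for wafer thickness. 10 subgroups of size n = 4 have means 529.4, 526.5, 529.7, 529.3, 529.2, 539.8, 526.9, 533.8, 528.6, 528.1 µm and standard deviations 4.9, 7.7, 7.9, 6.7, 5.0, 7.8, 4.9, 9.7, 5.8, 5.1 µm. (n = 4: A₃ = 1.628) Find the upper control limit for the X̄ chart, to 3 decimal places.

X̄̄ = (529.4 + 526.5 + 529.7 + 529.3 + 529.2 + 539.8 + 526.9 + 533.8 + 528.6 + 528.1) / 10 = 530.1300
s̄ = (4.9 + 7.7 + 7.9 + 6.7 + 5.0 + 7.8 + 4.9 + 9.7 + 5.8 + 5.1) / 10 = 6.5500
UCL = X̄̄ + A₃·s̄ = 530.1300 + 1.628 × 6.5500 = 540.7934

540.793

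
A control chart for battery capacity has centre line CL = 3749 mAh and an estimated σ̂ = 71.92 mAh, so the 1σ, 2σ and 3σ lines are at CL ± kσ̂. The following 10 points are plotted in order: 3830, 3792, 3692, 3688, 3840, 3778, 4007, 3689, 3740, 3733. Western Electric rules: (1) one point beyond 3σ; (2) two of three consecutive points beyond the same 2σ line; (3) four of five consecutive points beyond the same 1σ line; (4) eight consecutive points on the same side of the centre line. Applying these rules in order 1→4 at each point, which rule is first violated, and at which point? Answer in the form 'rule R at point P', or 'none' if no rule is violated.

Zone of each point (C = within 1σ̂, B = 1σ̂–2σ̂, A = 2σ̂–3σ̂, * = beyond 3σ̂; sign = side of CL): 1:+B, 2:+C, 3:-C, 4:-C, 5:+B, 6:+C, 7:+*, 8:-C, 9:-C, 10:-C
Rule 1 (one point beyond the 3σ limits) is satisfied at point 7.

rule 1 at point 7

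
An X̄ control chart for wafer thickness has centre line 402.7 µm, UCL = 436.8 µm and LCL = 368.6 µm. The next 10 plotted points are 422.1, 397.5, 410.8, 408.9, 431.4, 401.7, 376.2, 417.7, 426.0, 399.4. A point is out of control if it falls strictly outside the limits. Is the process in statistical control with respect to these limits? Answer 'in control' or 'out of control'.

All 10 points lie within [368.6, 436.8].

in control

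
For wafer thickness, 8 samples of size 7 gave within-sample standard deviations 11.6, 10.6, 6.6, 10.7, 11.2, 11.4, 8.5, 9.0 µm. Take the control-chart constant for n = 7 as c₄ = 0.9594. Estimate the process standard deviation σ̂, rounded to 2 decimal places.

10.37

s̄ = (11.6 + 10.6 + 6.6 + 10.7 + 11.2 + 11.4 + 8.5 + 9.0) / 8 = 9.9500
σ̂ = s̄ / c₄ = 9.9500 / 0.9594 = 10.3711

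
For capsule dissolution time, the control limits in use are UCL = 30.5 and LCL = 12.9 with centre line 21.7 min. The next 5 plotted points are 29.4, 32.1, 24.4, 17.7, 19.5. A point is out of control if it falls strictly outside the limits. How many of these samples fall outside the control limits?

Compare each point to [12.9, 30.5]: sample 2 = 32.1 > UCL.

1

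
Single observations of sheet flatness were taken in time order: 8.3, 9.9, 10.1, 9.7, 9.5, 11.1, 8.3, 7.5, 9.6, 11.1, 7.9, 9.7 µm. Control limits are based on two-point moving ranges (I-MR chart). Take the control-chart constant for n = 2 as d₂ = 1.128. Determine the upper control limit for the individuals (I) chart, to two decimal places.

X̄ = (8.3 + 9.9 + 10.1 + 9.7 + 9.5 + 11.1 + 8.3 + 7.5 + 9.6 + 11.1 + 7.9 + 9.7) / 12 = 9.3917
Moving ranges: 1.6, 0.2, 0.4, 0.2, 1.6, 2.8, 0.8, 2.1, 1.5, 3.2, 1.8; M̄R̄ = 16.2000 / 11 = 1.4727
UCL = X̄ + 3·M̄R̄/d₂ = 9.3917 + 3 × 1.4727 / 1.128 = 13.3085

13.31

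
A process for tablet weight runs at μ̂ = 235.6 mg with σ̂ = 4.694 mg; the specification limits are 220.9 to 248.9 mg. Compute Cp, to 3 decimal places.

0.994

Cp = (USL − LSL) / (6σ̂) = (248.9 − 220.9) / (6 × 4.694) = 28.0000 / 28.1640 = 0.9942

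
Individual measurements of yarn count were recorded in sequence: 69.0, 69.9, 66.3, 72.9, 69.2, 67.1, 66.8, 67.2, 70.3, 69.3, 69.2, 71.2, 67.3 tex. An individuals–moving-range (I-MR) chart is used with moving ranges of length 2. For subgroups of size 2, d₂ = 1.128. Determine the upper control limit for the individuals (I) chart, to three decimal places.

75.039

X̄ = (69.0 + 69.9 + 66.3 + 72.9 + 69.2 + 67.1 + 66.8 + 67.2 + 70.3 + 69.3 + 69.2 + 71.2 + 67.3) / 13 = 68.9000
Moving ranges: 0.9, 3.6, 6.6, 3.7, 2.1, 0.3, 0.4, 3.1, 1.0, 0.1, 2.0, 3.9; M̄R̄ = 27.7000 / 12 = 2.3083
UCL = X̄ + 3·M̄R̄/d₂ = 68.9000 + 3 × 2.3083 / 1.128 = 75.0392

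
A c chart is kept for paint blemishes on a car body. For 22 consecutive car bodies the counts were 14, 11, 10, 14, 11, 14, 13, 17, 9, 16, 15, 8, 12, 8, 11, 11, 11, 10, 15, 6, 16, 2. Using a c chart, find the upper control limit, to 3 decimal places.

21.739

c̄ = (14 + 11 + 10 + 14 + 11 + 14 + 13 + 17 + 9 + 16 + 15 + 8 + 12 + 8 + 11 + 11 + 11 + 10 + 15 + 6 + 16 + 2) / 22 = 254 / 22 = 11.5455
UCL = c̄ + 3√c̄ = 11.5455 + 3 × √11.5455 = 11.5455 + 3 × 3.3979 = 21.7390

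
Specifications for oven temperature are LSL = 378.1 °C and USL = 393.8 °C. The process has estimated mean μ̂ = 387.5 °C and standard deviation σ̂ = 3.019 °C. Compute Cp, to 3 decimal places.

0.867

Cp = (USL − LSL) / (6σ̂) = (393.8 − 378.1) / (6 × 3.019) = 15.7000 / 18.1140 = 0.8667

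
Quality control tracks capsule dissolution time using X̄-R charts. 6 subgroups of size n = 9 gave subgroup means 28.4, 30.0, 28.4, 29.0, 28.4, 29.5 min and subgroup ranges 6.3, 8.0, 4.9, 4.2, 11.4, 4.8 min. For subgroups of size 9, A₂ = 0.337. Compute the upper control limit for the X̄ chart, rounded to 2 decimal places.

X̄̄ = (28.4 + 30.0 + 28.4 + 29.0 + 28.4 + 29.5) / 6 = 173.7000 / 6 = 28.9500
R̄ = (6.3 + 8.0 + 4.9 + 4.2 + 11.4 + 4.8) / 6 = 39.6000 / 6 = 6.6000
UCL = X̄̄ + A₂·R̄ = 28.9500 + 0.337 × 6.6000 = 31.1742

31.17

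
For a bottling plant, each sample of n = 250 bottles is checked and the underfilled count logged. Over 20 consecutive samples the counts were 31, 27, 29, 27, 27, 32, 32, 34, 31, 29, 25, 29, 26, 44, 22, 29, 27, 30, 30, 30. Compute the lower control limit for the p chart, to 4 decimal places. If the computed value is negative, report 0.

p̄ = Σdᵢ / (k·n) = 591 / (20 × 250) = 0.11820
LCL = p̄ − 3·√(p̄(1−p̄)/n) = 0.11820 − 3 × 0.02042 = 0.05694

0.0569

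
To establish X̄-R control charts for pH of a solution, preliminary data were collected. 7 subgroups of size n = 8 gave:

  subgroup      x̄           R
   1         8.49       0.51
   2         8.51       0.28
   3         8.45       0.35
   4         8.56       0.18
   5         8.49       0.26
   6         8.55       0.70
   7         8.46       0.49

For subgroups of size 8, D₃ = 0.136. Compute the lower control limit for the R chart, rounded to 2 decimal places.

0.05

R̄ = (0.51 + 0.28 + 0.35 + 0.18 + 0.26 + 0.70 + 0.49) / 7 = 2.7700 / 7 = 0.3957
LCL_R = D₃·R̄ = 0.136 × 0.3957 = 0.0538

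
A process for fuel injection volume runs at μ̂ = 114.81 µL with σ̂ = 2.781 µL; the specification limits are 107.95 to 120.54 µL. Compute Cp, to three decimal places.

0.755

Cp = (USL − LSL) / (6σ̂) = (120.54 − 107.95) / (6 × 2.781) = 12.5900 / 16.6860 = 0.7545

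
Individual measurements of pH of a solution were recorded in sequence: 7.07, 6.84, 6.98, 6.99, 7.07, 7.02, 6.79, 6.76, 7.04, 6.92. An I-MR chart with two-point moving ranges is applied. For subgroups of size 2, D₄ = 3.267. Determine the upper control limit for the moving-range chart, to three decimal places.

Moving ranges: 0.23, 0.14, 0.01, 0.08, 0.05, 0.23, 0.03, 0.28, 0.12; M̄R̄ = 1.1700 / 9 = 0.1300
UCL_MR = D₄·M̄R̄ = 3.267 × 0.1300 = 0.4247

0.425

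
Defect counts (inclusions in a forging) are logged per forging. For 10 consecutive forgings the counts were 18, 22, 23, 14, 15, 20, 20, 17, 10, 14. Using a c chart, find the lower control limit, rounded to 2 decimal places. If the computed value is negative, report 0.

c̄ = (18 + 22 + 23 + 14 + 15 + 20 + 20 + 17 + 10 + 14) / 10 = 173 / 10 = 17.3000
LCL = c̄ − 3√c̄ = 17.3000 − 3 × 4.1593 = 4.8220

4.82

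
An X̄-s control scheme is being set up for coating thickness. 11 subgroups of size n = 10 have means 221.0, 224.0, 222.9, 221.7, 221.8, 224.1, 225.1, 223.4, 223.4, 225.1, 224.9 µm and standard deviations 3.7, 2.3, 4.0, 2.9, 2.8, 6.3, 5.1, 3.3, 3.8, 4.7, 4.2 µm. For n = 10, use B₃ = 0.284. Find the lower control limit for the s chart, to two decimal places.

1.11

s̄ = (3.7 + 2.3 + 4.0 + 2.9 + 2.8 + 6.3 + 5.1 + 3.3 + 3.8 + 4.7 + 4.2) / 11 = 3.9182
LCL_s = B₃·s̄ = 0.284 × 3.9182 = 1.1128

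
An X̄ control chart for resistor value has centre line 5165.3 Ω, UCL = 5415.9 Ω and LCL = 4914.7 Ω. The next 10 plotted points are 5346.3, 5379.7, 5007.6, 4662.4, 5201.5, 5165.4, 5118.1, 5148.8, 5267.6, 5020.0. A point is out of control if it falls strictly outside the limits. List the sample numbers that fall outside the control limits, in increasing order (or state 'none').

Compare each point to [4914.7, 5415.9]: sample 4 = 4662.4 < LCL.

4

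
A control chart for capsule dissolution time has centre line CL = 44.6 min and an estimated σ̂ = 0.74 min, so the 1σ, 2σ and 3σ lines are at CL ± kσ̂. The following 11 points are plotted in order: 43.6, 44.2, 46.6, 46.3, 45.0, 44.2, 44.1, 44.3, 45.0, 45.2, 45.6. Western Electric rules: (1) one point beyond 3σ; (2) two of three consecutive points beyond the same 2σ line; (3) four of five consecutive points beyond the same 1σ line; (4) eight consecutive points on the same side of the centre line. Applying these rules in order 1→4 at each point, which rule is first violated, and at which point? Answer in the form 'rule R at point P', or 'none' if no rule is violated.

rule 2 at point 4

Zone of each point (C = within 1σ̂, B = 1σ̂–2σ̂, A = 2σ̂–3σ̂, * = beyond 3σ̂; sign = side of CL): 1:-B, 2:-C, 3:+A, 4:+A, 5:+C, 6:-C, 7:-C, 8:-C, 9:+C, 10:+C, 11:+B
Rule 2 (two of three consecutive points beyond the same 2σ limit) is satisfied at point 4.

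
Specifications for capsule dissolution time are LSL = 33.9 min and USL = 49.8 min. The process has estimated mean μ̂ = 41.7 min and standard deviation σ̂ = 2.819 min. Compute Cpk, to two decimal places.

0.92

Cpu = (USL − μ̂) / (3σ̂) = (49.8 − 41.7) / (3 × 2.819) = 0.9578; Cpl = (μ̂ − LSL) / (3σ̂) = (41.7 − 33.9) / (3 × 2.819) = 0.9223; Cpk = min(Cpu, Cpl) = 0.9223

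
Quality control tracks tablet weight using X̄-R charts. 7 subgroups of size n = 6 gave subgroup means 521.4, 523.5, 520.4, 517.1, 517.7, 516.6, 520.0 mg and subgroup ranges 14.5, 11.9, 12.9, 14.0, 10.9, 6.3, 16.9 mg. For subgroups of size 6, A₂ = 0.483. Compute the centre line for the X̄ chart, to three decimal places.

519.529

X̄̄ = (521.4 + 523.5 + 520.4 + 517.1 + 517.7 + 516.6 + 520.0) / 7 = 3636.7000 / 7 = 519.5286
CL = X̄̄ = 519.5286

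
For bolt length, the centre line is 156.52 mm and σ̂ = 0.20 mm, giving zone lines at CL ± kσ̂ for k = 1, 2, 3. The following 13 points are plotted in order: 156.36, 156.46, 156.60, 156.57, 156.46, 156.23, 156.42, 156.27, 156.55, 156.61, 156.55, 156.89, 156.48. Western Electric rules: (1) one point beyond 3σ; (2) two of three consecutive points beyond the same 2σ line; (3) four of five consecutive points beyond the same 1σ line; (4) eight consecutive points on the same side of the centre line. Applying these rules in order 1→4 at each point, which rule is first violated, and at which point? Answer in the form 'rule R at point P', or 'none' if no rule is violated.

none

Zone of each point (C = within 1σ̂, B = 1σ̂–2σ̂, A = 2σ̂–3σ̂, * = beyond 3σ̂; sign = side of CL): 1:-C, 2:-C, 3:+C, 4:+C, 5:-C, 6:-B, 7:-C, 8:-B, 9:+C, 10:+C, 11:+C, 12:+B, 13:-C
No rule fires across all 13 points.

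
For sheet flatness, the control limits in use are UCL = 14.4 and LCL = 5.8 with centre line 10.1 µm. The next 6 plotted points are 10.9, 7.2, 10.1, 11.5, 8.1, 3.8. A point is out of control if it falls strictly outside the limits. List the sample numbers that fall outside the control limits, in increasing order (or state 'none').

6

Compare each point to [5.8, 14.4]: sample 6 = 3.8 < LCL.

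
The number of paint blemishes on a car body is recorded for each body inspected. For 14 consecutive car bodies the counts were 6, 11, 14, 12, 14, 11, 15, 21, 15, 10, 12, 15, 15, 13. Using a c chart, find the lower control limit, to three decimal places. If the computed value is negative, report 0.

2.267

c̄ = (6 + 11 + 14 + 12 + 14 + 11 + 15 + 21 + 15 + 10 + 12 + 15 + 15 + 13) / 14 = 184 / 14 = 13.1429
LCL = c̄ − 3√c̄ = 13.1429 − 3 × 3.6253 = 2.2669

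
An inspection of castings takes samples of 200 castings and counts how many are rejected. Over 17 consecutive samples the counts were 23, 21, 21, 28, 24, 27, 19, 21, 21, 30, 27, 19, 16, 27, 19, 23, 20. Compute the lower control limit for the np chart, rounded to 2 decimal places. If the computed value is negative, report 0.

p̄ = Σdᵢ / (k·n) = 386 / (17 × 200) = 0.11353
LCL = np̄ − 3·√(np̄(1−p̄)) = 22.7059 − 3 × 4.4864 = 9.2466

9.25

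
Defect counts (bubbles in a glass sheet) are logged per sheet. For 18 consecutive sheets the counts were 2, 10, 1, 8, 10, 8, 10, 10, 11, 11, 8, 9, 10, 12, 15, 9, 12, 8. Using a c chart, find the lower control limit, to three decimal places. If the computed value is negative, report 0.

c̄ = (2 + 10 + 1 + 8 + 10 + 8 + 10 + 10 + 11 + 11 + 8 + 9 + 10 + 12 + 15 + 9 + 12 + 8) / 18 = 164 / 18 = 9.1111
LCL = c̄ − 3√c̄ = 9.1111 − 3 × 3.0185 = 0.0557

0.056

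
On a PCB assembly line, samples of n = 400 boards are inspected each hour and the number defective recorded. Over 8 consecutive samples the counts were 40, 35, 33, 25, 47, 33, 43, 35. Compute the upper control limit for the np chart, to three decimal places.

p̄ = Σdᵢ / (k·n) = 291 / (8 × 400) = 0.09094
UCL = np̄ + 3·√(np̄(1−p̄)) = 36.3750 + 3 × √(36.3750×0.90906) = 36.3750 + 3 × 5.7504 = 53.6262

53.626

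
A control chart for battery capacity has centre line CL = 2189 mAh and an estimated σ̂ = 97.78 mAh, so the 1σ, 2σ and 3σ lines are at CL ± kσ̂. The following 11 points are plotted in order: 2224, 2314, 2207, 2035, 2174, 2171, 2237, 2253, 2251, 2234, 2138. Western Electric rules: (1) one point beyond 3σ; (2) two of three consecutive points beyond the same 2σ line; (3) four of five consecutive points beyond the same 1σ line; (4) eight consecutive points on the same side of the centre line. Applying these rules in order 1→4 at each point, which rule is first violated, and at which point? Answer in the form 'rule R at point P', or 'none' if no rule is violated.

none

Zone of each point (C = within 1σ̂, B = 1σ̂–2σ̂, A = 2σ̂–3σ̂, * = beyond 3σ̂; sign = side of CL): 1:+C, 2:+B, 3:+C, 4:-B, 5:-C, 6:-C, 7:+C, 8:+C, 9:+C, 10:+C, 11:-C
No rule fires across all 11 points.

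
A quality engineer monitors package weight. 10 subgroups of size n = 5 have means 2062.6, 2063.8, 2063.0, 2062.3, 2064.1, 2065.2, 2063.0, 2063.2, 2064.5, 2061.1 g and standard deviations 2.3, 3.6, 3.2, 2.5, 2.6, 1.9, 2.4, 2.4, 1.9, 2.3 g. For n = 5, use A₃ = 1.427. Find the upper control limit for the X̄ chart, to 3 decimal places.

2066.862

X̄̄ = (2062.6 + 2063.8 + 2063.0 + 2062.3 + 2064.1 + 2065.2 + 2063.0 + 2063.2 + 2064.5 + 2061.1) / 10 = 2063.2800
s̄ = (2.3 + 3.6 + 3.2 + 2.5 + 2.6 + 1.9 + 2.4 + 2.4 + 1.9 + 2.3) / 10 = 2.5100
UCL = X̄̄ + A₃·s̄ = 2063.2800 + 1.427 × 2.5100 = 2066.8618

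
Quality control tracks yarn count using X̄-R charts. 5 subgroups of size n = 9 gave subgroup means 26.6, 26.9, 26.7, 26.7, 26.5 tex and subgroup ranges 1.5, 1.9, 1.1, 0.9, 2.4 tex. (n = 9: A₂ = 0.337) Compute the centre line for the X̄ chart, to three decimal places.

X̄̄ = (26.6 + 26.9 + 26.7 + 26.7 + 26.5) / 5 = 133.4000 / 5 = 26.6800
CL = X̄̄ = 26.6800

26.680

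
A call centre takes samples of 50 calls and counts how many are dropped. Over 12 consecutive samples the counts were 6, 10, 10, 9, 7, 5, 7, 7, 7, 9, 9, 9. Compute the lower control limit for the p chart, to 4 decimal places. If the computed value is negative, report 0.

p̄ = Σdᵢ / (k·n) = 95 / (12 × 50) = 0.15833
LCL = p̄ − 3·√(p̄(1−p̄)/n) = 0.15833 − 3 × 0.05163 = 0.00345

0.0035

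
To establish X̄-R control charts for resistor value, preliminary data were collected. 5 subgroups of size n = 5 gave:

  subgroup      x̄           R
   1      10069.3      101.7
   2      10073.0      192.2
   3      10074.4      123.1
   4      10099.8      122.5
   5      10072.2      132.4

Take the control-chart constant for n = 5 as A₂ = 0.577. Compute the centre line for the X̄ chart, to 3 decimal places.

X̄̄ = (10069.3 + 10073.0 + 10074.4 + 10099.8 + 10072.2) / 5 = 50388.7000 / 5 = 10077.7400
CL = X̄̄ = 10077.7400

10077.740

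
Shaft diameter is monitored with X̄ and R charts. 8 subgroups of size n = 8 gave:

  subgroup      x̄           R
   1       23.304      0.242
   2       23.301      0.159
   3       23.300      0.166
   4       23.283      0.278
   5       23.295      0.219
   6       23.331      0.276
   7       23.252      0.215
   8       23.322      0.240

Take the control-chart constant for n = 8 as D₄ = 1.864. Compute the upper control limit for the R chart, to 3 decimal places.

R̄ = (0.242 + 0.159 + 0.166 + 0.278 + 0.219 + 0.276 + 0.215 + 0.240) / 8 = 1.7950 / 8 = 0.2244
UCL_R = D₄·R̄ = 1.864 × 0.2244 = 0.4182

0.418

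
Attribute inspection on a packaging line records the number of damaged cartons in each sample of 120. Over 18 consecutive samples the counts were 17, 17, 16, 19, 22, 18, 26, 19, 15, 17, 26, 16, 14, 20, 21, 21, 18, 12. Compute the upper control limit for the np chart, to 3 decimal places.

30.437

p̄ = Σdᵢ / (k·n) = 334 / (18 × 120) = 0.15463
UCL = np̄ + 3·√(np̄(1−p̄)) = 18.5556 + 3 × √(18.5556×0.84537) = 18.5556 + 3 × 3.9606 = 30.4373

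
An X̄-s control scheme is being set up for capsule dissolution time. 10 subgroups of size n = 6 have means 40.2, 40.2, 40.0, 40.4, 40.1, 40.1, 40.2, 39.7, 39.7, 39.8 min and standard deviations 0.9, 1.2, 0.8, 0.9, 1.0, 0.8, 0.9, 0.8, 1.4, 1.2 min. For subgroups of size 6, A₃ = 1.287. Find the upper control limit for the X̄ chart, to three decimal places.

X̄̄ = (40.2 + 40.2 + 40.0 + 40.4 + 40.1 + 40.1 + 40.2 + 39.7 + 39.7 + 39.8) / 10 = 40.0400
s̄ = (0.9 + 1.2 + 0.8 + 0.9 + 1.0 + 0.8 + 0.9 + 0.8 + 1.4 + 1.2) / 10 = 0.9900
UCL = X̄̄ + A₃·s̄ = 40.0400 + 1.287 × 0.9900 = 41.3141

41.314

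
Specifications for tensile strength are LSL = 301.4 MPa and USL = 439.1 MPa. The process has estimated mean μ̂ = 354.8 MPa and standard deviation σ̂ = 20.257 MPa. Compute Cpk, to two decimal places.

0.88

Cpu = (USL − μ̂) / (3σ̂) = (439.1 − 354.8) / (3 × 20.257) = 1.3872; Cpl = (μ̂ − LSL) / (3σ̂) = (354.8 − 301.4) / (3 × 20.257) = 0.8787; Cpk = min(Cpu, Cpl) = 0.8787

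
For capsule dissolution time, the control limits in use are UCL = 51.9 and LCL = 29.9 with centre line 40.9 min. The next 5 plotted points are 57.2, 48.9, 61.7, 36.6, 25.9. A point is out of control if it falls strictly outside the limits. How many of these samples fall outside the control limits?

3

Compare each point to [29.9, 51.9]: sample 1 = 57.2 > UCL; sample 3 = 61.7 > UCL; sample 5 = 25.9 < LCL.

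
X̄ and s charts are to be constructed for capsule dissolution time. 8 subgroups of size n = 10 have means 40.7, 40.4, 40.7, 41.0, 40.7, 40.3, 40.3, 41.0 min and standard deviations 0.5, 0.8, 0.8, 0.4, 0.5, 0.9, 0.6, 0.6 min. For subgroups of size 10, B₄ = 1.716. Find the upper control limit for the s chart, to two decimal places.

1.09

s̄ = (0.5 + 0.8 + 0.8 + 0.4 + 0.5 + 0.9 + 0.6 + 0.6) / 8 = 0.6375
UCL_s = B₄·s̄ = 1.716 × 0.6375 = 1.0939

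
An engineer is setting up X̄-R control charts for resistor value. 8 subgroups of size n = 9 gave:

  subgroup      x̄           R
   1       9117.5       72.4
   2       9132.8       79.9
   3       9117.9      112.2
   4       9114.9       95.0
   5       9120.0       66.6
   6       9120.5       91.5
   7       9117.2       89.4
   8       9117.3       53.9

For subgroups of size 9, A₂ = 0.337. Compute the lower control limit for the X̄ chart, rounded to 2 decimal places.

X̄̄ = (9117.5 + 9132.8 + 9117.9 + 9114.9 + 9120.0 + 9120.5 + 9117.2 + 9117.3) / 8 = 72958.1000 / 8 = 9119.7625
R̄ = (72.4 + 79.9 + 112.2 + 95.0 + 66.6 + 91.5 + 89.4 + 53.9) / 8 = 660.9000 / 8 = 82.6125
LCL = X̄̄ − A₂·R̄ = 9119.7625 − 0.337 × 82.6125 = 9091.9221

9091.92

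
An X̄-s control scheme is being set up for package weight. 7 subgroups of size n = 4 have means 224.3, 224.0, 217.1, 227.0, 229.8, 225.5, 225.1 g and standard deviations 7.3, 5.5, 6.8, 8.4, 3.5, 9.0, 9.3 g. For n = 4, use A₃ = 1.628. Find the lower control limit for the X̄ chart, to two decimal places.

213.10

X̄̄ = (224.3 + 224.0 + 217.1 + 227.0 + 229.8 + 225.5 + 225.1) / 7 = 224.6857
s̄ = (7.3 + 5.5 + 6.8 + 8.4 + 3.5 + 9.0 + 9.3) / 7 = 7.1143
LCL = X̄̄ − A₃·s̄ = 224.6857 − 1.628 × 7.1143 = 213.1037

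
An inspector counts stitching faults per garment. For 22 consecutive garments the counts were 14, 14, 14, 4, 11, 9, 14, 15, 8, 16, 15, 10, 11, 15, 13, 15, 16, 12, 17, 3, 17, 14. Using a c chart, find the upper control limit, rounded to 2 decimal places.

23.24

c̄ = (14 + 14 + 14 + 4 + 11 + 9 + 14 + 15 + 8 + 16 + 15 + 10 + 11 + 15 + 13 + 15 + 16 + 12 + 17 + 3 + 17 + 14) / 22 = 277 / 22 = 12.5909
UCL = c̄ + 3√c̄ = 12.5909 + 3 × √12.5909 = 12.5909 + 3 × 3.5484 = 23.2360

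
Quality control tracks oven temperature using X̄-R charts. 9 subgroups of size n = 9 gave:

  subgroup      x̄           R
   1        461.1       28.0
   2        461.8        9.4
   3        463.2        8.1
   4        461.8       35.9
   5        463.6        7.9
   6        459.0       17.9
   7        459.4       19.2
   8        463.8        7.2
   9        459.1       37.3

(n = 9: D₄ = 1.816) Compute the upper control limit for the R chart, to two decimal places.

R̄ = (28.0 + 9.4 + 8.1 + 35.9 + 7.9 + 17.9 + 19.2 + 7.2 + 37.3) / 9 = 170.9000 / 9 = 18.9889
UCL_R = D₄·R̄ = 1.816 × 18.9889 = 34.4838

34.48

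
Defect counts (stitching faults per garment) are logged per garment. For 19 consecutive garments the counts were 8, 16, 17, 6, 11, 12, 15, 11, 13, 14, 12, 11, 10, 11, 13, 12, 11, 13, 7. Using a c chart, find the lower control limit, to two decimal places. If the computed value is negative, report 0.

1.46

c̄ = (8 + 16 + 17 + 6 + 11 + 12 + 15 + 11 + 13 + 14 + 12 + 11 + 10 + 11 + 13 + 12 + 11 + 13 + 7) / 19 = 223 / 19 = 11.7368
LCL = c̄ − 3√c̄ = 11.7368 − 3 × 3.4259 = 1.4591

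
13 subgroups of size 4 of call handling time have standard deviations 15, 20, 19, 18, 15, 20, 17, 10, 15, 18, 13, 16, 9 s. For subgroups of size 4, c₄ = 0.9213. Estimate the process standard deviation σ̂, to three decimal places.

17.116

s̄ = (15 + 20 + 19 + 18 + 15 + 20 + 17 + 10 + 15 + 18 + 13 + 16 + 9) / 13 = 15.7692
σ̂ = s̄ / c₄ = 15.7692 / 0.9213 = 17.1163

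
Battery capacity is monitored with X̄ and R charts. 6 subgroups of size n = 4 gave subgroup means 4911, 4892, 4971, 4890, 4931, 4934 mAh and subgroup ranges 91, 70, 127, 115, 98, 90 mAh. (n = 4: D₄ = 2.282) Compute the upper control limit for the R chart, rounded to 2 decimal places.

224.78

R̄ = (91 + 70 + 127 + 115 + 98 + 90) / 6 = 591.0000 / 6 = 98.5000
UCL_R = D₄·R̄ = 2.282 × 98.5000 = 224.7770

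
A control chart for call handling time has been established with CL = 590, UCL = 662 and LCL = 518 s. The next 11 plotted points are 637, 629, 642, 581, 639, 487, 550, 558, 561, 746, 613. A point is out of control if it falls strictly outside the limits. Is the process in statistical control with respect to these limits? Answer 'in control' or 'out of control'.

out of control

Compare each point to [518, 662]: sample 6 = 487 < LCL; sample 10 = 746 > UCL.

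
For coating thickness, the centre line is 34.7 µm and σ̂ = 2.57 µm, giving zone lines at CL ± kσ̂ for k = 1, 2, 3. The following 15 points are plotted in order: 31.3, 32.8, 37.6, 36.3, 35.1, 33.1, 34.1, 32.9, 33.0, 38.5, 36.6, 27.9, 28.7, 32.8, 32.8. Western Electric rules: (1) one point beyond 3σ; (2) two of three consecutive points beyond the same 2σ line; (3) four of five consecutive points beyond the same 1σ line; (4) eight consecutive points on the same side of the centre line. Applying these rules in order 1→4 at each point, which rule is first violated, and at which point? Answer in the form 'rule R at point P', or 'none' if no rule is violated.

Zone of each point (C = within 1σ̂, B = 1σ̂–2σ̂, A = 2σ̂–3σ̂, * = beyond 3σ̂; sign = side of CL): 1:-B, 2:-C, 3:+B, 4:+C, 5:+C, 6:-C, 7:-C, 8:-C, 9:-C, 10:+B, 11:+C, 12:-A, 13:-A, 14:-C, 15:-C
Rule 2 (two of three consecutive points beyond the same 2σ limit) is satisfied at point 13.

rule 2 at point 13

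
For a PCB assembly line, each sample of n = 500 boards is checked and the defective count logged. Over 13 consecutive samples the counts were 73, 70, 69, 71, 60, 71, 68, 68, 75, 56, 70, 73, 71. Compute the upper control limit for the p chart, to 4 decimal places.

p̄ = Σdᵢ / (k·n) = 895 / (13 × 500) = 0.13769
UCL = p̄ + 3·√(p̄(1−p̄)/n) = 0.13769 + 3 × √(0.13769×0.86231/500) = 0.13769 + 3 × 0.01541 = 0.18392

0.1839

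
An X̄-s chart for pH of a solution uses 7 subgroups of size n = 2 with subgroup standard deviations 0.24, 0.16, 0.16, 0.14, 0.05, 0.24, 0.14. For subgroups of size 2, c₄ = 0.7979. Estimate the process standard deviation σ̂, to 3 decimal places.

0.202

s̄ = (0.24 + 0.16 + 0.16 + 0.14 + 0.05 + 0.24 + 0.14) / 7 = 0.1614
σ̂ = s̄ / c₄ = 0.1614 / 0.7979 = 0.2023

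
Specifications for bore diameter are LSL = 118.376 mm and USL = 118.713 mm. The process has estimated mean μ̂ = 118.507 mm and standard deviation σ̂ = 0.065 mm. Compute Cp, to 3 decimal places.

0.864

Cp = (USL − LSL) / (6σ̂) = (118.713 − 118.376) / (6 × 0.065) = 0.3370 / 0.3900 = 0.8641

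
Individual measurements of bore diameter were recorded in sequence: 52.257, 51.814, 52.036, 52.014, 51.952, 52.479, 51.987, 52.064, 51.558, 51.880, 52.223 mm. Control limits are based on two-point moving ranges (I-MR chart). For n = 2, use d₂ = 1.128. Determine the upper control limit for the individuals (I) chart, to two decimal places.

X̄ = (52.257 + 51.814 + 52.036 + 52.014 + 51.952 + 52.479 + 51.987 + 52.064 + 51.558 + 51.880 + 52.223) / 11 = 52.0240
Moving ranges: 0.443, 0.222, 0.022, 0.062, 0.527, 0.492, 0.077, 0.506, 0.322, 0.343; M̄R̄ = 3.0160 / 10 = 0.3016
UCL = X̄ + 3·M̄R̄/d₂ = 52.0240 + 3 × 0.3016 / 1.128 = 52.8261

52.83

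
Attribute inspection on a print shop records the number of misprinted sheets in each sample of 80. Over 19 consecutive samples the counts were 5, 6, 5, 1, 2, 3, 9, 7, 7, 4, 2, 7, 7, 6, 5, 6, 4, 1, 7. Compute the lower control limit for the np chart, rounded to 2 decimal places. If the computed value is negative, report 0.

0.00

p̄ = Σdᵢ / (k·n) = 94 / (19 × 80) = 0.06184
LCL = np̄ − 3·√(np̄(1−p̄)) = 4.9474 − 3 × 2.1544 = -1.5158 → 0 (negative, so LCL = 0)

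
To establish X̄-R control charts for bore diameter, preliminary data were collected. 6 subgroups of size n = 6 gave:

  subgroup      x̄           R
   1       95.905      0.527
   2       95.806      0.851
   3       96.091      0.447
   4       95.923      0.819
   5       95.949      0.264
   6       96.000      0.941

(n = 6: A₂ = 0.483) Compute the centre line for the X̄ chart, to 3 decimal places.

X̄̄ = (95.905 + 95.806 + 96.091 + 95.923 + 95.949 + 96.000) / 6 = 575.6740 / 6 = 95.9457
CL = X̄̄ = 95.9457

95.946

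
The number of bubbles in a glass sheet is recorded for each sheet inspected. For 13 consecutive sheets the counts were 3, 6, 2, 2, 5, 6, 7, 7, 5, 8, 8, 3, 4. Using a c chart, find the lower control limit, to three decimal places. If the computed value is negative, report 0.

c̄ = (3 + 6 + 2 + 2 + 5 + 6 + 7 + 7 + 5 + 8 + 8 + 3 + 4) / 13 = 66 / 13 = 5.0769
LCL = c̄ − 3√c̄ = 5.0769 − 3 × 2.2532 = -1.6827 → 0 (cannot be negative)

0.000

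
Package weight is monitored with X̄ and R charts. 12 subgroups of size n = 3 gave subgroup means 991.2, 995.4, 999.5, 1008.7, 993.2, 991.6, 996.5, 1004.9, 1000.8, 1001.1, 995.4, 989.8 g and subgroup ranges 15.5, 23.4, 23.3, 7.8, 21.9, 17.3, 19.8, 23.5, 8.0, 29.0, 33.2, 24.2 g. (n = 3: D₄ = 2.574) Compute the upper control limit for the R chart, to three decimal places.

R̄ = (15.5 + 23.4 + 23.3 + 7.8 + 21.9 + 17.3 + 19.8 + 23.5 + 8.0 + 29.0 + 33.2 + 24.2) / 12 = 246.9000 / 12 = 20.5750
UCL_R = D₄·R̄ = 2.574 × 20.5750 = 52.9600

52.960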